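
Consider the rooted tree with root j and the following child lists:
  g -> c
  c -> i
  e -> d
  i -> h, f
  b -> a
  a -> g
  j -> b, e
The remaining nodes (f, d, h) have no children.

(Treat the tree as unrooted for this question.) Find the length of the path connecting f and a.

4

The path is f - i - c - g - a, which has 4 edges.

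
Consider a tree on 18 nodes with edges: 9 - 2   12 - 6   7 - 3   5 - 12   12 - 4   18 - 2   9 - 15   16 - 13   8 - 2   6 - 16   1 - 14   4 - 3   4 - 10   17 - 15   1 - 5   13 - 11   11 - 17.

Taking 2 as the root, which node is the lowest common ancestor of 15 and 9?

9

Ancestors of 15 (toward the root): 15, 9, 2.
Ancestors of 9: 9, 2.
The deepest node appearing in both lists is 9.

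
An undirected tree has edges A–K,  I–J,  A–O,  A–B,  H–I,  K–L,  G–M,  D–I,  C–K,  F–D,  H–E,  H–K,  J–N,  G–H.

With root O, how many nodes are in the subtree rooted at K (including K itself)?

12

Descendants of K (including itself): K, H, L, C, G, I, E, M, J, D, N, F. That's 12.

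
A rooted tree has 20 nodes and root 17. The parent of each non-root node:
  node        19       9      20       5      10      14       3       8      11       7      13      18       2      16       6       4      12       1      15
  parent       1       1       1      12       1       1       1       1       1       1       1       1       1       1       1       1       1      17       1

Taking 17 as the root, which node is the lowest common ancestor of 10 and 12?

1

10's ancestor chain is 10, 1, 17 and 12's is 12, 1, 17; they first meet at 1.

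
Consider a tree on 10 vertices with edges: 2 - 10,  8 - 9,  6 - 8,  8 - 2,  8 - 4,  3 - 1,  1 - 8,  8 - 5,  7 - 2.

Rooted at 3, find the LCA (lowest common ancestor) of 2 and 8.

8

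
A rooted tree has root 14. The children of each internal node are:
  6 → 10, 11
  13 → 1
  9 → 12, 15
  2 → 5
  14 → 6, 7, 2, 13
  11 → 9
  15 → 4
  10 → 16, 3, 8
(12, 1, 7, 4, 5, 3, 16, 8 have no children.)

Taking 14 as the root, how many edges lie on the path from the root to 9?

Path from 14 to 9: 14 – 6 – 11 – 9, which has 3 edges.

3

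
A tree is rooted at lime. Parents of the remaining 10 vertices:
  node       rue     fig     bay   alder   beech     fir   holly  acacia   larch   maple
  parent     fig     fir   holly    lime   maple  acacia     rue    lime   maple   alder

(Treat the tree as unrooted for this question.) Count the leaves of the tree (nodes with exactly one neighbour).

Exactly 3 nodes have a single neighbour: bay, beech, larch.

3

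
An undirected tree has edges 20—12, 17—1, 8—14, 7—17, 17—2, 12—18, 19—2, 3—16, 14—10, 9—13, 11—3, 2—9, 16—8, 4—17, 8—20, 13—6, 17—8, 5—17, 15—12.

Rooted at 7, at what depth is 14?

Climbing from 14 to the root: 14 – 8 – 17 – 7. That's 3 steps.

3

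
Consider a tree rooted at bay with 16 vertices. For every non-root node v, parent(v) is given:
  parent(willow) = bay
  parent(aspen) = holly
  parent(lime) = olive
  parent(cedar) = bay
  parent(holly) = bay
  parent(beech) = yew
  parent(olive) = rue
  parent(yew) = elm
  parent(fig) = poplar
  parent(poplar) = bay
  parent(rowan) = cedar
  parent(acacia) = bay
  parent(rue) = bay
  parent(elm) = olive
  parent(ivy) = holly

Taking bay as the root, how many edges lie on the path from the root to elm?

3

bay – rue – olive – elm — 3 edges.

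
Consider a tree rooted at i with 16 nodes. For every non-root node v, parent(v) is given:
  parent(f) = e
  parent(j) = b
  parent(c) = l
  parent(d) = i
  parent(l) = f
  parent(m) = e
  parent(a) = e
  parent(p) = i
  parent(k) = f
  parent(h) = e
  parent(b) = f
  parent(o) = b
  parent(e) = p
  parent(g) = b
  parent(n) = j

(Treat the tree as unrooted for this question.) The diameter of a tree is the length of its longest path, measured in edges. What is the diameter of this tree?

7

BFS from d reaches n last, at distance 7; BFS from n confirms no node is farther.
Path: d–i–p–e–f–b–j–n.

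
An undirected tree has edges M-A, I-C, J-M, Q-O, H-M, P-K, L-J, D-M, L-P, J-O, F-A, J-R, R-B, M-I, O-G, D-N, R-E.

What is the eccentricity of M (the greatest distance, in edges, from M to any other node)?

The node farthest from M is K, via M–J–L–P–K — 4 edges.

4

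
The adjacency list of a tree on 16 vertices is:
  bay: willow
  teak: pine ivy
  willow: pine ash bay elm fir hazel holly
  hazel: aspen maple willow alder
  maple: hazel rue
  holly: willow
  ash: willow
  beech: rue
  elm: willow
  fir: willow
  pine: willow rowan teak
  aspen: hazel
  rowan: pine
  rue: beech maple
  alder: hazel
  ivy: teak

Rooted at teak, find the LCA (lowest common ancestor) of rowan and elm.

rowan's ancestor chain is rowan, pine, teak and elm's is elm, willow, pine, teak; they first meet at pine.

pine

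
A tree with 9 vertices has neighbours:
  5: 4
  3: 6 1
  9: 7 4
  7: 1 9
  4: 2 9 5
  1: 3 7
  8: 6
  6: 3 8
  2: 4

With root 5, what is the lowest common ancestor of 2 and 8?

4

2's ancestor chain is 2, 4, 5 and 8's is 8, 6, 3, 1, 7, 9, 4, 5; they first meet at 4.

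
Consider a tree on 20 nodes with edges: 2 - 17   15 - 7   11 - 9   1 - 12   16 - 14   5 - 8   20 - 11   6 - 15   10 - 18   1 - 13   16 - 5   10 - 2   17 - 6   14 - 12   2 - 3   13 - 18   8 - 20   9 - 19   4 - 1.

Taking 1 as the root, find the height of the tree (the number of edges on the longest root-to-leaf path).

The longest root-to-leaf path is 1–12–14–16–5–8–20–11–9–19 (9 edges).

9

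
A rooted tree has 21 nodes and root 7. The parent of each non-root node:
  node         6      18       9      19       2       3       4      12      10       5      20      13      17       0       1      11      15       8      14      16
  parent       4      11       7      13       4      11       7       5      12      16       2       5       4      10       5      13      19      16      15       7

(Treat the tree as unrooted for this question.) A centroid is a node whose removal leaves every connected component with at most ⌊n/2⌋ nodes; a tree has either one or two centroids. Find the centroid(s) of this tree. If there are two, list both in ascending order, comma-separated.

5

Delete 5: the remaining components have sizes 9, 7, 3, 1. Max 9 ≤ 10, so 5 is a centroid.
No neighbour of 5 does as well, so 5 is the unique centroid.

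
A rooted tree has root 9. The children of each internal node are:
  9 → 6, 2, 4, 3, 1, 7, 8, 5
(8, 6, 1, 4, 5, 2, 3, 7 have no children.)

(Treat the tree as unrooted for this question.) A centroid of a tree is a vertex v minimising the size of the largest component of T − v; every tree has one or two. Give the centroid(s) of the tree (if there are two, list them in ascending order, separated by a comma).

Removing 9 splits the tree into components of sizes 1, 1, 1, 1, 1, 1, 1, 1; the largest is 1 ≤ ⌊9/2⌋ = 4.
No neighbour of 9 does as well, so 9 is the unique centroid.

9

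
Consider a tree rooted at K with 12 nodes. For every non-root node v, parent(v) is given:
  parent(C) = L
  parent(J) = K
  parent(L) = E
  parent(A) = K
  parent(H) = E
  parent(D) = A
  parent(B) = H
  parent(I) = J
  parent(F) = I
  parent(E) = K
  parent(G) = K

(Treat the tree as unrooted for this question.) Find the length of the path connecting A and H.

Walking from A: A–K–E–H. Length 3.

3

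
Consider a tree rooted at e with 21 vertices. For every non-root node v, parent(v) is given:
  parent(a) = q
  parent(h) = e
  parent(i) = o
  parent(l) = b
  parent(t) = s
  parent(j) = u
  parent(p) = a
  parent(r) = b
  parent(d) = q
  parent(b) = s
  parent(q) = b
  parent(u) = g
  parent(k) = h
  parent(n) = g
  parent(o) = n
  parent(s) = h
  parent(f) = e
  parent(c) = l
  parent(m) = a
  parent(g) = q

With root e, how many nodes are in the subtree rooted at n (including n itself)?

Descendants of n (including itself): n, o, i. That's 3.

3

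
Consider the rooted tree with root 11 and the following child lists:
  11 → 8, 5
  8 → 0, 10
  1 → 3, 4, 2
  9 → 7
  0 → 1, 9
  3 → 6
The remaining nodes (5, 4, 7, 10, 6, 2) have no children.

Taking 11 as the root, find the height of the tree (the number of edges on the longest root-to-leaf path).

6 sits deepest: 11-8-0-1-3-6 — 5 edges from the root.

5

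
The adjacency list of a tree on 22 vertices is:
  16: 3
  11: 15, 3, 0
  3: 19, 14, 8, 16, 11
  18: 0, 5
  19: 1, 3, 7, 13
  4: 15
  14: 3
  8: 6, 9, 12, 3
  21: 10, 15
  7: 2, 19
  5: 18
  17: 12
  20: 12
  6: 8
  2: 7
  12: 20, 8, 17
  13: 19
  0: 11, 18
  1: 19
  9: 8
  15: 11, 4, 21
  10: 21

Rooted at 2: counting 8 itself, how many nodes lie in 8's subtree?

The subtree rooted at 8 contains: 8, 12, 9, 6, 17, 20 — 6 nodes.

6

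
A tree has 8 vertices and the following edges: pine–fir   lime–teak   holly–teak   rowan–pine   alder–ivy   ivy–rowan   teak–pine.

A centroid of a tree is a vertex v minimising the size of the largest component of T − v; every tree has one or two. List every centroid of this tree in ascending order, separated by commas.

pine

If pine is removed the pieces have sizes 3, 3, 1, all ≤ ⌊8/2⌋ = 4.
Every other node leaves some component of size > 4, so the centroid is unique.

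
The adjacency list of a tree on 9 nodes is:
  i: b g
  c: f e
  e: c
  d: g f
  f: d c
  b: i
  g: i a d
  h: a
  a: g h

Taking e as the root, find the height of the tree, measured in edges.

The longest root-to-leaf path is e – c – f – d – g – i – b (6 edges).

6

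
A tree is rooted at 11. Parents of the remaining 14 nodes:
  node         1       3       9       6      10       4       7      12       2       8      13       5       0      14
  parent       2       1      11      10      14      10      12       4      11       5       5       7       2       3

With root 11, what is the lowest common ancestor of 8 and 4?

Path 8→root: 8 5 7 12 4 10 14 3 1 2 11; path 4→root: 4 10 14 3 1 2 11.
First common node: 4.

4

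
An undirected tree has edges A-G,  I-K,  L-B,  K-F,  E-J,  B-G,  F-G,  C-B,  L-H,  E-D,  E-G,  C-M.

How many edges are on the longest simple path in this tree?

Starting from I, a farthest node is M at distance 6.
One longest path: I – K – F – G – B – C – M.
So the diameter is 6.

6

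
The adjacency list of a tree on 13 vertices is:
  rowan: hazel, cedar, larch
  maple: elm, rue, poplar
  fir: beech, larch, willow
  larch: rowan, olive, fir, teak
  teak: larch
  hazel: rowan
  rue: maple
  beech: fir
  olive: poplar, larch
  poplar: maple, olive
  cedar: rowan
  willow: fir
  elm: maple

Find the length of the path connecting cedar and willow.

4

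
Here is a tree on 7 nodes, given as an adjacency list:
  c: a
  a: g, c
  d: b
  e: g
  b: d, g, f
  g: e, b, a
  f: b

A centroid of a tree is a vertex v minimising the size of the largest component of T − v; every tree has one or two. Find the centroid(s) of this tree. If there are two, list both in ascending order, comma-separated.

Delete g: the remaining components have sizes 3, 2, 1. Max 3 ≤ 3, so g is a centroid.
No neighbour of g does as well, so g is the unique centroid.

g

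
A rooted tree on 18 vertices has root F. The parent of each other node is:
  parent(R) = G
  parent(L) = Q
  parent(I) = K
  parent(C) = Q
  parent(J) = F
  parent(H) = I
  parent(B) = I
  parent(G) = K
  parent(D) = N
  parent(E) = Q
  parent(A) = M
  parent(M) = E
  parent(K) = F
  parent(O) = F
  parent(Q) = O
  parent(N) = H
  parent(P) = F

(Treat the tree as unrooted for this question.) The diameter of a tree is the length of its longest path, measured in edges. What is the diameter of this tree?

10

BFS from D reaches A last, at distance 10; BFS from A confirms no node is farther.
Path: D–N–H–I–K–F–O–Q–E–M–A.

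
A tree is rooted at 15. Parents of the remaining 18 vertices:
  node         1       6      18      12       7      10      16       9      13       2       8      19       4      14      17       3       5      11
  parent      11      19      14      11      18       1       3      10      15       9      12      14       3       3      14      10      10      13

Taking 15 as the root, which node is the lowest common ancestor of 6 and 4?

Path 6→root: 6 19 14 3 10 1 11 13 15; path 4→root: 4 3 10 1 11 13 15.
First common node: 3.

3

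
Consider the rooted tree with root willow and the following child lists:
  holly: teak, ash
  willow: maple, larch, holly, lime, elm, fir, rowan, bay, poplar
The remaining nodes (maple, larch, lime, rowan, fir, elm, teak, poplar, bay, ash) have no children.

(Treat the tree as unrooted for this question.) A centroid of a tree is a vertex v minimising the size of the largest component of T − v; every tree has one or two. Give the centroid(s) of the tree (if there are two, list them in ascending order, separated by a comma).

Delete willow: the remaining components have sizes 3, 1, 1, 1, 1, 1, 1, 1, 1. Max 3 ≤ 6, so willow is a centroid.
No neighbour of willow does as well, so willow is the unique centroid.

willow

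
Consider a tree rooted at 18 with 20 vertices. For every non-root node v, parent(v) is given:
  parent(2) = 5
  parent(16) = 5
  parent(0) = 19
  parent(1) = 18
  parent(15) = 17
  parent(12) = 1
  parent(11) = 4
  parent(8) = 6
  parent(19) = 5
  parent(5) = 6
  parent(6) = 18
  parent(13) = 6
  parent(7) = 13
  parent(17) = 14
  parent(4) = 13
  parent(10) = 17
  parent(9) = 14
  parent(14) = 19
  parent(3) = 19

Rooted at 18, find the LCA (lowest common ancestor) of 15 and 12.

18

15's ancestor chain is 15, 17, 14, 19, 5, 6, 18 and 12's is 12, 1, 18; they first meet at 18.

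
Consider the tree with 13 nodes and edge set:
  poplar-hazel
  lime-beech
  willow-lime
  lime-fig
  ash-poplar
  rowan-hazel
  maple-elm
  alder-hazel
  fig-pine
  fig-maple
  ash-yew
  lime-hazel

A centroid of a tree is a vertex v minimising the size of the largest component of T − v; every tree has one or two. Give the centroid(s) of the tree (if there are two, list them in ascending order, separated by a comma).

lime

Removing lime splits the tree into components of sizes 6, 4, 1, 1; the largest is 6 ≤ ⌊13/2⌋ = 6.
Every other node leaves some component of size > 6, so the centroid is unique.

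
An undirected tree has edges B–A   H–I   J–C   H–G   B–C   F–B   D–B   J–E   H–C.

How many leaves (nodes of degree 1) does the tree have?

Degree-1 nodes: A, D, E, F, G, I — 6 of them.

6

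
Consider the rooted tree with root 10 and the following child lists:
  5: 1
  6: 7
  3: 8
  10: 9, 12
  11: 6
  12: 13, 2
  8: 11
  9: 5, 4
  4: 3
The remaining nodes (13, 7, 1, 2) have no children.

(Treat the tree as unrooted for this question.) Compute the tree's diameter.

9

Starting from 7, a farthest node is 13 at distance 9.
One longest path: 7–6–11–8–3–4–9–10–12–13.
So the diameter is 9.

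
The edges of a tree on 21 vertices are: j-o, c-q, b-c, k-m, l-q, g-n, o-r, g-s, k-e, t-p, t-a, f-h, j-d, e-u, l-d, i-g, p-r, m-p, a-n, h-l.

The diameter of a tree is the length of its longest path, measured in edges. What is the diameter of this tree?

A longest path is s-g-n-a-t-p-r-o-j-d-l-q-c-b, with 13 edges.

13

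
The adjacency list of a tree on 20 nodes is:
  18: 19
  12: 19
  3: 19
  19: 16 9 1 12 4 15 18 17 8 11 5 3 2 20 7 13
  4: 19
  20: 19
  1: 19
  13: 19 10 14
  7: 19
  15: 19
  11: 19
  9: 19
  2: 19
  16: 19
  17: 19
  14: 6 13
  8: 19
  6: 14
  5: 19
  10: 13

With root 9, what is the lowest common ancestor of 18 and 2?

19

Path 18→root: 18 19 9; path 2→root: 2 19 9.
First common node: 19.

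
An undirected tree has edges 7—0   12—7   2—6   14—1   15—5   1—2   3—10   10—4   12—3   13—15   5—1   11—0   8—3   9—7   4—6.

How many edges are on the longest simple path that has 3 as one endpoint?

8

A farthest node from 3 is 13.
The path 3–10–4–6–2–1–5–15–13 has 8 edges.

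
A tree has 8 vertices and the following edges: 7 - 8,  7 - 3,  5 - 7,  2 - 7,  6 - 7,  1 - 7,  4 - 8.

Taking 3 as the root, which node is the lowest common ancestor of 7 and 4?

7

Ancestors of 7 (toward the root): 7, 3.
Ancestors of 4: 4, 8, 7, 3.
The deepest node appearing in both lists is 7.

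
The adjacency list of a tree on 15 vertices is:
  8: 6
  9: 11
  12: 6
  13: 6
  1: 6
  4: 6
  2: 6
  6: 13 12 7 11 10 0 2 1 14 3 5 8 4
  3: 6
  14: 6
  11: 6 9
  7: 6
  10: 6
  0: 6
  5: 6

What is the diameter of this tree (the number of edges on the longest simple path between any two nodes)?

3

Starting from 9, a farthest node is 7 at distance 3.
One longest path: 9 – 11 – 6 – 7.
So the diameter is 3.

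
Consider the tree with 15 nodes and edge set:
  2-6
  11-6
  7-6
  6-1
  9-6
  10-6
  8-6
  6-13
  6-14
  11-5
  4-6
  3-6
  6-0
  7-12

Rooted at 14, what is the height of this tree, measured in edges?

3

12 sits deepest: 14 → 6 → 7 → 12 — 3 edges from the root.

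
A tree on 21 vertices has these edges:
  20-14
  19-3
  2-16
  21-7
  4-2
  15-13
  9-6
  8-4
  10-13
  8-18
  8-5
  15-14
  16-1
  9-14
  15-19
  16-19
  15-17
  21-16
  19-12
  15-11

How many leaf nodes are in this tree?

Exactly 11 nodes have a single neighbour: 1, 3, 5, 6, 7, 10, 11, 12, 17, 18, 20.

11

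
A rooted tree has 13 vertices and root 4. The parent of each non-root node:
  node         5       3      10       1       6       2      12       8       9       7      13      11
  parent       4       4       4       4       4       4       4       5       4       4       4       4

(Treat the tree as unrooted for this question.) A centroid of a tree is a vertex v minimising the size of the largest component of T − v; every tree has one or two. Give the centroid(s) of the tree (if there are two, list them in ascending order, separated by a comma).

If 4 is removed the pieces have sizes 2, 1, 1, 1, 1, 1, 1, 1, 1, 1, 1, all ≤ ⌊13/2⌋ = 6.
No neighbour of 4 does as well, so 4 is the unique centroid.

4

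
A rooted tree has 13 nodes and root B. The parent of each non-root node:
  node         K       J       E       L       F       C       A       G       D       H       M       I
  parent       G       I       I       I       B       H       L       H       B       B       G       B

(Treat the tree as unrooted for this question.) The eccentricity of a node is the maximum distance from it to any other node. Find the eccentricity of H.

A farthest node from H is A.
The path H – B – I – L – A has 4 edges.

4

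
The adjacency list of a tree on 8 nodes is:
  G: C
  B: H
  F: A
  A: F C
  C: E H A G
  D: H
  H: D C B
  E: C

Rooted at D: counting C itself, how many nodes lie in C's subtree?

5

Descendants of C (including itself): C, A, E, G, F. That's 5.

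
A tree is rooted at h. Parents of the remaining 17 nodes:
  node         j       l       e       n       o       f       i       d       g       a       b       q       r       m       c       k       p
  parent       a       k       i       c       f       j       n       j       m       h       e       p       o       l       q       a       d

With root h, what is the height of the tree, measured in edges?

10

b sits deepest: h–a–j–d–p–q–c–n–i–e–b — 10 edges from the root.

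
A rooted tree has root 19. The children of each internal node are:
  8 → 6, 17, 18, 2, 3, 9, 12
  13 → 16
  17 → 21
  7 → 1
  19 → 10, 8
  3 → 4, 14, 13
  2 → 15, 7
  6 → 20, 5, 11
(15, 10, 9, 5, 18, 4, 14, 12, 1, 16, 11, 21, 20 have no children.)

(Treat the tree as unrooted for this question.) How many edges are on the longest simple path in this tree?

6

Starting from 1, a farthest node is 16 at distance 6.
One longest path: 1 – 7 – 2 – 8 – 3 – 13 – 16.
So the diameter is 6.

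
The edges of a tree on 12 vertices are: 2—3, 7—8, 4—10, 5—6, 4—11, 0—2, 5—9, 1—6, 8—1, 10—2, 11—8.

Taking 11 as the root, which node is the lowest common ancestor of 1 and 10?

11

Path 1→root: 1 8 11; path 10→root: 10 4 11.
First common node: 11.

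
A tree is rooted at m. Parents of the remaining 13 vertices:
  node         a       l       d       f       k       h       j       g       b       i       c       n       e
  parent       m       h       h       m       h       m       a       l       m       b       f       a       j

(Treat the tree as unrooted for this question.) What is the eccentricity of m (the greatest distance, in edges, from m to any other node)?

Distances from m peak at 3, attained at g (e also at distance 3).
m–h–l–g

3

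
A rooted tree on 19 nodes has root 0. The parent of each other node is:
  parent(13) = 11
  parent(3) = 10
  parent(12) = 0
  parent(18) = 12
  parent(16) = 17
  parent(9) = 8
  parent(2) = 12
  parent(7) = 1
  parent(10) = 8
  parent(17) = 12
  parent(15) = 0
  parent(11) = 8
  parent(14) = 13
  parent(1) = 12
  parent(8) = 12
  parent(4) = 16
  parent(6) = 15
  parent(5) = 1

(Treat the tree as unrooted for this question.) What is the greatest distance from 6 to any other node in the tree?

7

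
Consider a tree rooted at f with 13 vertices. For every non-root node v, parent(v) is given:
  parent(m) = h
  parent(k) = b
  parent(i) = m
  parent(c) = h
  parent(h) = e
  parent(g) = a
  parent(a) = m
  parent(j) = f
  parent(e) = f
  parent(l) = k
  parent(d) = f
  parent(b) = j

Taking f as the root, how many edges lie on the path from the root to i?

f → e → h → m → i — 4 edges.

4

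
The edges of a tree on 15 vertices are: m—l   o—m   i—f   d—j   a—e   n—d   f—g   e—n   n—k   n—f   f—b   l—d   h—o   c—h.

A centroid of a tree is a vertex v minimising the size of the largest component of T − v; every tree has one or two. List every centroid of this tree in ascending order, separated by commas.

Removing n splits the tree into components of sizes 7, 4, 2, 1; the largest is 7 ≤ ⌊15/2⌋ = 7.
Every other node leaves some component of size > 7, so the centroid is unique.

n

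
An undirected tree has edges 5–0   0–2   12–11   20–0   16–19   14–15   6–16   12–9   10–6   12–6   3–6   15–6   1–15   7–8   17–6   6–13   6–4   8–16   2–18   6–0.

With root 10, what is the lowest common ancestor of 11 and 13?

6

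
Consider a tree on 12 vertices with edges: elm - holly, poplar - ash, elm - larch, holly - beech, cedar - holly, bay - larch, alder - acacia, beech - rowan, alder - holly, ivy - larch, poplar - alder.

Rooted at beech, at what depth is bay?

Path from beech to bay: beech – holly – elm – larch – bay, which has 4 edges.

4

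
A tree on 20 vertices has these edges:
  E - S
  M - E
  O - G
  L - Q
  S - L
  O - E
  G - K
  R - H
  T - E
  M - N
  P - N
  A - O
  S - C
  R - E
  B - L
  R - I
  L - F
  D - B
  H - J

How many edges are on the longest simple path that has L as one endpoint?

Distances from L peak at 5, attained at K (P, J also at distance 5).
L-S-E-O-G-K

5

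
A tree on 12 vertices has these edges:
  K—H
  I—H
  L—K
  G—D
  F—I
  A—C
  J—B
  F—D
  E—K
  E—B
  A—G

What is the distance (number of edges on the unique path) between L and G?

L – K – H – I – F – D – G: 6 edges.

6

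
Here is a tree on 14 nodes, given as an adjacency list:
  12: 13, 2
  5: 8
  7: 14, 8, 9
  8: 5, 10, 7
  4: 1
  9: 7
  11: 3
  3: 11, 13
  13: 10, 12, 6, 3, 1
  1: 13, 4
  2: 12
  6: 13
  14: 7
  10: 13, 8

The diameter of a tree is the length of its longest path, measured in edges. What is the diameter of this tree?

6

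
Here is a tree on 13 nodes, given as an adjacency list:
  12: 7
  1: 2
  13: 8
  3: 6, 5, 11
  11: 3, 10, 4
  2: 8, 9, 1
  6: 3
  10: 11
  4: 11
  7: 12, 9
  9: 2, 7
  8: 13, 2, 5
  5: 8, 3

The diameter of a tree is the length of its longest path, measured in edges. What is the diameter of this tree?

Starting from 4, a farthest node is 12 at distance 8.
One longest path: 4-11-3-5-8-2-9-7-12.
So the diameter is 8.

8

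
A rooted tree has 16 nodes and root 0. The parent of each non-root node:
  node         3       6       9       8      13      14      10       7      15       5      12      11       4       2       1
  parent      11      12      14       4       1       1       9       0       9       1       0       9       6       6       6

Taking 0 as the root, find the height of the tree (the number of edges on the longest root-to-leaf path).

7

3 sits deepest: 0 → 12 → 6 → 1 → 14 → 9 → 11 → 3 — 7 edges from the root.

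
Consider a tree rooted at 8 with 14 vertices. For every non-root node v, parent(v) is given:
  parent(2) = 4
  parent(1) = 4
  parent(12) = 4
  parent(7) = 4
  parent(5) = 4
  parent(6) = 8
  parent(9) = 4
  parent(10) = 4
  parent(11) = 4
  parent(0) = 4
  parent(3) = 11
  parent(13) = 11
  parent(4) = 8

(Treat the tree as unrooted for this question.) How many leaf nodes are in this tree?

11

Exactly 11 nodes have a single neighbour: 0, 1, 2, 3, 5, 6, 7, 9, 10, 12, 13.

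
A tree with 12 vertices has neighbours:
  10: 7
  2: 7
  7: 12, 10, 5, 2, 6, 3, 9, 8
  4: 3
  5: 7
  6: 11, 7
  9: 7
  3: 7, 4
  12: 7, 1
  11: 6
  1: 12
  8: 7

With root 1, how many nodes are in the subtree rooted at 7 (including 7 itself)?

10

The subtree rooted at 7 contains: 7, 10, 8, 3, 2, 5, 6, 9, 4, 11 — 10 nodes.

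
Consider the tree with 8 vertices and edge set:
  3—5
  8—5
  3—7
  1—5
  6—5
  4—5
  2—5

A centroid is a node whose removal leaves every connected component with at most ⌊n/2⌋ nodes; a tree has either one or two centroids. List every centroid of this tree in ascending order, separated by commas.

Removing 5 splits the tree into components of sizes 2, 1, 1, 1, 1, 1; the largest is 2 ≤ ⌊8/2⌋ = 4.
Every other node leaves some component of size > 4, so the centroid is unique.

5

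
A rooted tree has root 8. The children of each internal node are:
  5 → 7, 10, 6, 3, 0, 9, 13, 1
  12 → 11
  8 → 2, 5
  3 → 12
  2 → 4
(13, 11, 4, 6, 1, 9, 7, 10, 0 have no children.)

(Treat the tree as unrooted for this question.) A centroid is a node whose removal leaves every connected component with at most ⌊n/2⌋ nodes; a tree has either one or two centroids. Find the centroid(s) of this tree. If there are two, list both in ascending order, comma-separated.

Removing 5 splits the tree into components of sizes 3, 3, 1, 1, 1, 1, 1, 1, 1; the largest is 3 ≤ ⌊14/2⌋ = 7.
Every other node leaves some component of size > 7, so the centroid is unique.

5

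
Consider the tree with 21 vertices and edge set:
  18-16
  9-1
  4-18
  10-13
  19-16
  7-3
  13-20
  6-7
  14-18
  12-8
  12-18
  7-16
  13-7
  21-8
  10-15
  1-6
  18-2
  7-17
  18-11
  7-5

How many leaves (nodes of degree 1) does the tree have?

Exactly 12 nodes have a single neighbour: 2, 3, 4, 5, 9, 11, 14, 15, 17, 19, 20, 21.

12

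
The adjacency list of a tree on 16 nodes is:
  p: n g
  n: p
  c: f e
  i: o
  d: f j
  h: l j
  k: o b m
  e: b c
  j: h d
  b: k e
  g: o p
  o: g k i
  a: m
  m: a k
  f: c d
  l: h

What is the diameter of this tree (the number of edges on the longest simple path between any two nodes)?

Starting from l, a farthest node is n at distance 12.
One longest path: l – h – j – d – f – c – e – b – k – o – g – p – n.
So the diameter is 12.

12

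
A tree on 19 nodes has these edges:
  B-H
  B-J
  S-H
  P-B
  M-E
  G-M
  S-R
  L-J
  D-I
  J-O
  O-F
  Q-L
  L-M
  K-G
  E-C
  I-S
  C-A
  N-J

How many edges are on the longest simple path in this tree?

10

A longest path is D-I-S-H-B-J-L-M-E-C-A, with 10 edges.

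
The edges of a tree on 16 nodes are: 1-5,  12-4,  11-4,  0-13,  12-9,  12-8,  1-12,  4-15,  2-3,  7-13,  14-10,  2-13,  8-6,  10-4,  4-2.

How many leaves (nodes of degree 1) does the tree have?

9

The leaves are 0, 3, 5, 6, 7, 9, 11, 14, 15.
That is 9 leaves.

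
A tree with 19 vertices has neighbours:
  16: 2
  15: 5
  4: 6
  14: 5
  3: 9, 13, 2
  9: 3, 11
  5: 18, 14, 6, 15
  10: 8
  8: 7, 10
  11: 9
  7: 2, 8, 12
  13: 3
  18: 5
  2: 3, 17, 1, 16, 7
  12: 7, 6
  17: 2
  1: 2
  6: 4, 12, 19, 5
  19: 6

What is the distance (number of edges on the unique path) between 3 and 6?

4

3–2–7–12–6: 4 edges.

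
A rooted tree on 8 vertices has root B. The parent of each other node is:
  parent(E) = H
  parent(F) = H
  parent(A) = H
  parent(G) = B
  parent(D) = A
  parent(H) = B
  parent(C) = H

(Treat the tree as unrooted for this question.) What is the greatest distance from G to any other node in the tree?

4

Distances from G peak at 4, attained at D.
G-B-H-A-D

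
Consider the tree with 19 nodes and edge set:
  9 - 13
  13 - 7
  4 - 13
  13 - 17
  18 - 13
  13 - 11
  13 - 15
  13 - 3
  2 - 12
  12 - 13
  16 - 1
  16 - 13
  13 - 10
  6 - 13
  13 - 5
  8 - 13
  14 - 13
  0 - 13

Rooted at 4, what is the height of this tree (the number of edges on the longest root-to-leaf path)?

3

1 sits deepest: 4 – 13 – 16 – 1 — 3 edges from the root.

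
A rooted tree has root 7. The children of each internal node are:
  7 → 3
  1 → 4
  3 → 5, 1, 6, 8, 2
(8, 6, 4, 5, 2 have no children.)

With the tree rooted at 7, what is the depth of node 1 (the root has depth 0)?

Climbing from 1 to the root: 1–3–7. That's 2 steps.

2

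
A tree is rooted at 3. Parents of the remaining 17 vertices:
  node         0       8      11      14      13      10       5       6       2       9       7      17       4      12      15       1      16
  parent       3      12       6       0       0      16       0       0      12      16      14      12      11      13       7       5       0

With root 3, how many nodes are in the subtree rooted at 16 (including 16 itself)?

3

16's subtree: {16, 9, 10}, size 3.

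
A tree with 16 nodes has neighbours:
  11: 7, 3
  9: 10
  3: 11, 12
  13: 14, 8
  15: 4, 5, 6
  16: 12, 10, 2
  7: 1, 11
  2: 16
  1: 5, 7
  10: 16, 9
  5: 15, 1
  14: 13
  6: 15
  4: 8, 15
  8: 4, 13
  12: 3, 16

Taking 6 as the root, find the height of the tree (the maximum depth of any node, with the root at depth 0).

10

A deepest node is 9, reached by 6-15-5-1-7-11-3-12-16-10-9.
That path has 10 edges, so the height is 10.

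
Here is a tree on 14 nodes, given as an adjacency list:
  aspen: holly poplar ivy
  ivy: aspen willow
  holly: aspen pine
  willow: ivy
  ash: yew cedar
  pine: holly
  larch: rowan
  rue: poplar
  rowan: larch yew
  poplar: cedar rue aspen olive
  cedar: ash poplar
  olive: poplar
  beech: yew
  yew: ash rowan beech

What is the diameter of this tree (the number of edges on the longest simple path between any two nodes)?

8

A longest path is larch–rowan–yew–ash–cedar–poplar–aspen–holly–pine, with 8 edges.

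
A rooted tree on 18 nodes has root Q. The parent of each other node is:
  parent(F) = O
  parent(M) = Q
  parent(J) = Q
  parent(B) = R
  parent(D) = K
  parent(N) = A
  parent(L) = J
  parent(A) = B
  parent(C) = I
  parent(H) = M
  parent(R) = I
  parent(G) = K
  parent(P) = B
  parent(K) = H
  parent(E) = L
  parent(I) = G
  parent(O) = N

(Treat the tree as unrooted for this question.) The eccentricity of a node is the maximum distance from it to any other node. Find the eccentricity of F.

Distances from F peak at 14, attained at E.
F-O-N-A-B-R-I-G-K-H-M-Q-J-L-E

14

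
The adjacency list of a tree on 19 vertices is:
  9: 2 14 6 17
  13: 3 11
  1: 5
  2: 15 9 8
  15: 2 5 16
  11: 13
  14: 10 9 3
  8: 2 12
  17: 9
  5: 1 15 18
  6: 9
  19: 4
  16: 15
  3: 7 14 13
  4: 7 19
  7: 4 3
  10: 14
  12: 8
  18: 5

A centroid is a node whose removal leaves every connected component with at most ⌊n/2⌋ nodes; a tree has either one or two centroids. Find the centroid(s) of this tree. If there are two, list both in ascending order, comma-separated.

9

If 9 is removed the pieces have sizes 8, 8, 1, 1, all ≤ ⌊19/2⌋ = 9.
Every other node leaves some component of size > 9, so the centroid is unique.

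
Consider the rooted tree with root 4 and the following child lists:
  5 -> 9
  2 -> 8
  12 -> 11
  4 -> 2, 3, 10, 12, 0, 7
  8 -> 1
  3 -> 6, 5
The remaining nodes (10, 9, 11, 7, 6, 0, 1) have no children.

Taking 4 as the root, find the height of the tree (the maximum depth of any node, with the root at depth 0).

3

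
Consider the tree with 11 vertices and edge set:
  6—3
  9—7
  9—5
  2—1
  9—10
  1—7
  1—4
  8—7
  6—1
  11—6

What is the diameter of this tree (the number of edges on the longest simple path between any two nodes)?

BFS from 10 reaches 11 last, at distance 5; BFS from 11 confirms no node is farther.
Path: 10–9–7–1–6–11.

5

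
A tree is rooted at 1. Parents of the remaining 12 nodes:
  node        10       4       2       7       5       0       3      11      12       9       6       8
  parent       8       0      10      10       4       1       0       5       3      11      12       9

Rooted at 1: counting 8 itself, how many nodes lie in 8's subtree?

The subtree rooted at 8 contains: 8, 10, 7, 2 — 4 nodes.

4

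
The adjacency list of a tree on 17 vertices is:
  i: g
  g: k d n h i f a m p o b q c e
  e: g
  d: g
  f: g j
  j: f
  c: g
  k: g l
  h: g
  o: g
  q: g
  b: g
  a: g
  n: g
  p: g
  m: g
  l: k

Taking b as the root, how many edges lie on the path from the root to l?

3

b → g → k → l — 3 edges.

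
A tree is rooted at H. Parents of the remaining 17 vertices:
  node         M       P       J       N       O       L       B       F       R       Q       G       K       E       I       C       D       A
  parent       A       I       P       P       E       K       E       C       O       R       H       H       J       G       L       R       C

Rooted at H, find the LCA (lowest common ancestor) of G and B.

G

G's ancestor chain is G, H and B's is B, E, J, P, I, G, H; they first meet at G.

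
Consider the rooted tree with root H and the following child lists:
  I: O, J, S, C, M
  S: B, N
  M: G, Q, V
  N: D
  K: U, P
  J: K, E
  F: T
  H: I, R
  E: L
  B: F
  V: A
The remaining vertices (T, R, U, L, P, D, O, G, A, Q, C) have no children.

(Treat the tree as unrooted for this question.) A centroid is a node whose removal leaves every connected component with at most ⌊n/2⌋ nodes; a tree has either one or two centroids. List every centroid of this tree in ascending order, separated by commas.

I

If I is removed the pieces have sizes 6, 6, 5, 2, 1, 1, all ≤ ⌊22/2⌋ = 11.
Every other node leaves some component of size > 11, so the centroid is unique.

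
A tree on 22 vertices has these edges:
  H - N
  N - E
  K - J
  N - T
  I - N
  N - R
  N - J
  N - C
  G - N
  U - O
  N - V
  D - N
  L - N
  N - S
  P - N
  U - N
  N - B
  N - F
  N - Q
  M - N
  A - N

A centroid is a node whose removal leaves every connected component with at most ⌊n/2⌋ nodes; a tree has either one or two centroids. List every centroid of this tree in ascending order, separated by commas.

N

Removing N splits the tree into components of sizes 2, 2, 1, 1, 1, 1, 1, 1, 1, 1, 1, 1, 1, 1, 1, 1, 1, 1, 1; the largest is 2 ≤ ⌊22/2⌋ = 11.
Every other node leaves some component of size > 11, so the centroid is unique.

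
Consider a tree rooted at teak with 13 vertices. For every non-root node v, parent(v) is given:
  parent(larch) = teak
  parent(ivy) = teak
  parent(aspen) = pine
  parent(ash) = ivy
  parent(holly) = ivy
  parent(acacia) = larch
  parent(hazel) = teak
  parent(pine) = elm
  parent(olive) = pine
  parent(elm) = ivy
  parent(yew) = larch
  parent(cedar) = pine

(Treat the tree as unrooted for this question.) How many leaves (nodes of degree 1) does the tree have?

8

Exactly 8 nodes have a single neighbour: acacia, ash, aspen, cedar, hazel, holly, olive, yew.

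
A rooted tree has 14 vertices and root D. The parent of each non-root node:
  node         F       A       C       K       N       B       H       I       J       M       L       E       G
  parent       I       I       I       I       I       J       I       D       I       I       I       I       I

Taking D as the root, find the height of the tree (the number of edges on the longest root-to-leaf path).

3

A deepest node is B, reached by D-I-J-B.
That path has 3 edges, so the height is 3.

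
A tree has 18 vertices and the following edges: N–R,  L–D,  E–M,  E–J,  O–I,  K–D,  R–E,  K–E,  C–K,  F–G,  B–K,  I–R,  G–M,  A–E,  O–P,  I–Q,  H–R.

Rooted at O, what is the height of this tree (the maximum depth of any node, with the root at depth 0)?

A deepest node is F, reached by O-I-R-E-M-G-F.
That path has 6 edges, so the height is 6.

6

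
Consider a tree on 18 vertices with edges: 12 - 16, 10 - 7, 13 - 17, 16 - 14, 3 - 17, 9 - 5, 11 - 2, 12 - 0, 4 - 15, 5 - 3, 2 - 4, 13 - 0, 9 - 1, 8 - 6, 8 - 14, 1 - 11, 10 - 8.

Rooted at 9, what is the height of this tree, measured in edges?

11

The longest root-to-leaf path is 9 – 5 – 3 – 17 – 13 – 0 – 12 – 16 – 14 – 8 – 10 – 7 (11 edges).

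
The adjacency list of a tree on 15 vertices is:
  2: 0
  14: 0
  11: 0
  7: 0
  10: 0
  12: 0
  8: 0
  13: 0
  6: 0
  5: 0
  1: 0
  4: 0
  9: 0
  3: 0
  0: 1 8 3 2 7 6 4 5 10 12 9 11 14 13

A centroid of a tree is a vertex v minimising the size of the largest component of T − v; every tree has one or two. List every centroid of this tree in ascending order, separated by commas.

If 0 is removed the pieces have sizes 1, 1, 1, 1, 1, 1, 1, 1, 1, 1, 1, 1, 1, 1, all ≤ ⌊15/2⌋ = 7.
No neighbour of 0 does as well, so 0 is the unique centroid.

0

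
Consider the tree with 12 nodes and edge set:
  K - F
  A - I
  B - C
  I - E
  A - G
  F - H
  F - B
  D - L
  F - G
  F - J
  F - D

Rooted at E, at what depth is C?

6

E – I – A – G – F – B – C — 6 edges.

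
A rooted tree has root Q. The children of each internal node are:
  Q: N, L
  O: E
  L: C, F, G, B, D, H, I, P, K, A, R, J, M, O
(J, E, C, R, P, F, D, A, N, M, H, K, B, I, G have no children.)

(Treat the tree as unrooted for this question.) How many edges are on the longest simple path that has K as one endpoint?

The node farthest from K is N (E also at distance 3), via K – L – Q – N — 3 edges.

3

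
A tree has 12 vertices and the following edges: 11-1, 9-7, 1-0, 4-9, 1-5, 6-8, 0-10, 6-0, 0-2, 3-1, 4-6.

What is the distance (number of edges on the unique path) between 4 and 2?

3

Walking from 4: 4 – 6 – 0 – 2. Length 3.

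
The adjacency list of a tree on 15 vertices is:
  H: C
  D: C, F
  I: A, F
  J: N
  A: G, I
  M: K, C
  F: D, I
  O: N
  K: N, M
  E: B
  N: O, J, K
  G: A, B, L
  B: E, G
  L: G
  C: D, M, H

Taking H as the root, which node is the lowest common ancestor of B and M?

C

Ancestors of B (toward the root): B, G, A, I, F, D, C, H.
Ancestors of M: M, C, H.
The deepest node appearing in both lists is C.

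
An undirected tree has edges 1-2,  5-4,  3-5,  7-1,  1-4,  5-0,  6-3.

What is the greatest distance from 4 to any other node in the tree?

A farthest node from 4 is 6.
The path 4 – 5 – 3 – 6 has 3 edges.

3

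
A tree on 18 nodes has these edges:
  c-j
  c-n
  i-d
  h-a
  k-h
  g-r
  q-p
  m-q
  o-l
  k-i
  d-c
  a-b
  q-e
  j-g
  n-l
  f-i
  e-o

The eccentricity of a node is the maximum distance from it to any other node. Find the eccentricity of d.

7

A farthest node from d is p (m also at distance 7).
The path d–c–n–l–o–e–q–p has 7 edges.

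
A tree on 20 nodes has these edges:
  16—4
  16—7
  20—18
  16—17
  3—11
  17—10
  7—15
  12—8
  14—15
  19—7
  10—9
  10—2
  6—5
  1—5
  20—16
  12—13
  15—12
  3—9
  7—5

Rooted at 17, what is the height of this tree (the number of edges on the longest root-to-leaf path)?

8 sits deepest: 17-16-7-15-12-8 — 5 edges from the root.

5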